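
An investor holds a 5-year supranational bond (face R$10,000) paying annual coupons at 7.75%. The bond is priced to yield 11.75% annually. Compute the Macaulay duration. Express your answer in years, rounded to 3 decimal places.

Periodic yield y = 0.1175. Discount each cash flow and weight by its year:
  t   CF        PV=CF/(1+0.1175)^t    t·PV
  1       775.00       693.5123       693.5123
  2       775.00       620.5927     1,241.1853
  3       775.00       555.3402     1,666.0206
  4       775.00       496.9487     1,987.7949
  5    10,775.00     6,182.7206    30,913.6029
  Σ                  8,549.1145    36,502.1160
Price P = Σ PV = 8,549.1145.
Macaulay duration = Σ(t·PV) / P = 36,502.1160 / 8,549.1145 = 4.26970 years.

4.270 years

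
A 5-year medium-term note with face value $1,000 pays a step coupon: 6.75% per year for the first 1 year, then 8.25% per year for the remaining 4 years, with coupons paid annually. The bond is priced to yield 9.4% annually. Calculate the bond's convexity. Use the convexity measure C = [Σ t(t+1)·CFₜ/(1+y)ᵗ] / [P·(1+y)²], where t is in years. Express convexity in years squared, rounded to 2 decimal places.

20.55

With y = 0.094:
  t   CF        PV=CF/(1+0.094)^t    t·PV        t(t+1)·PV
  1        67.50        61.7002        61.7002         123.4004
  2        82.50        68.9318       137.8635         413.5905
  3        82.50        63.0089       189.0267         756.1069
  4        82.50        57.5950       230.3799       1,151.8997
  5     1,082.50       690.7824     3,453.9122      20,723.4735
  Σ                    942.0183     4,072.8826      23,168.4710
P = 942.0183.
Convexity = Σ t(t+1)·PV / [P·(1+y)²] = 23,168.4710 / (942.0183 × 1.196836) = 20.54960.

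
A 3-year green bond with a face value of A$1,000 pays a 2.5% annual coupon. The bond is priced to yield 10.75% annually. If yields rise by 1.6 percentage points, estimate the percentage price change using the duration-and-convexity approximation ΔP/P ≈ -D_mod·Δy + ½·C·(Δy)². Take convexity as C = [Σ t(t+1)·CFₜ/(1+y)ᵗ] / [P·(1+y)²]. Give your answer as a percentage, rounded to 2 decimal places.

With y = 0.1075:
  t   CF        PV=CF/(1+0.1075)^t    t·PV        t(t+1)·PV
  1        25.00        22.5734        22.5734          45.1467
  2        25.00        20.3823        40.7645         122.2936
  3     1,025.00       754.5581     2,263.6742       9,054.6967
  Σ                    797.5137     2,327.0121       9,222.1370
P = 797.5137; D_Mac = 2.91783 yrs; D_mod = 2.63461 yrs; C = 9.42770.
Duration effect: -2.63461 × (+0.016) = -0.042154
Convexity effect: 0.5 × 9.42770 × (0.016)² = +0.0012067
ΔP/P ≈ -0.042154 + 0.0012067 = -0.040947 = -4.0947%.

-4.09%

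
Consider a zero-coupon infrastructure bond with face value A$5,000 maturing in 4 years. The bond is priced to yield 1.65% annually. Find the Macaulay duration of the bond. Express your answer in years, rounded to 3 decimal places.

4.000 years

A zero-coupon bond has a single cash flow at maturity, so its Macaulay duration equals its maturity: 4 years.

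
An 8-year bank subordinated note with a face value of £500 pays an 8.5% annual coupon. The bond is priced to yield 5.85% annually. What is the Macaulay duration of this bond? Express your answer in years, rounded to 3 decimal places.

Periodic yield y = 0.0585. Discount each cash flow and weight by its year:
  t   CF        PV=CF/(1+0.0585)^t    t·PV
  1        42.50        40.1512        40.1512
  2        42.50        37.9321        75.8643
  3        42.50        35.8357       107.5072
  4        42.50        33.8552       135.4208
  5        42.50        31.9841       159.9207
  6        42.50        30.2165       181.2988
  7        42.50        28.5465       199.8255
  8       542.50       344.2491     2,753.9930
  Σ                    582.7705     3,653.9815
Price P = Σ PV = 582.7705.
Macaulay duration = Σ(t·PV) / P = 3,653.9815 / 582.7705 = 6.27002 years.

6.270 years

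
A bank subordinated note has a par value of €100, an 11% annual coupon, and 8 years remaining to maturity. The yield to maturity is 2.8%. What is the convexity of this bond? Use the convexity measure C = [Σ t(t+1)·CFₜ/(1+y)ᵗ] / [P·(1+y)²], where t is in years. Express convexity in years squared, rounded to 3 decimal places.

47.878

With y = 0.028:
  t   CF        PV=CF/(1+0.028)^t    t·PV        t(t+1)·PV
  1        11.00        10.7004        10.7004          21.4008
  2        11.00        10.4089        20.8179          62.4536
  3        11.00        10.1254        30.3763         121.5051
  4        11.00         9.8496        39.3985         196.9927
  5        11.00         9.5814        47.9068         287.4408
  6        11.00         9.3204        55.9223         391.4563
  7        11.00         9.0665        63.4657         507.7254
  8       111.00        88.9976       711.9804       6,407.8238
  Σ                    158.0502       980.5683       7,996.7985
P = 158.0502.
Convexity = Σ t(t+1)·PV / [P·(1+y)²] = 7,996.7985 / (158.0502 × 1.056784) = 47.87787.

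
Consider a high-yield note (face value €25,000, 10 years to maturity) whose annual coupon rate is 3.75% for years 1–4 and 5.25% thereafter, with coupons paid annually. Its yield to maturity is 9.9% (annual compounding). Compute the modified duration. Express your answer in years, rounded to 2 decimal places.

Periodic yield y = 0.099. First find Macaulay duration:
  t   CF        PV=CF/(1+0.099)^t    t·PV
  1       937.50       853.0482       853.0482
  2       937.50       776.2040     1,552.4081
  3       937.50       706.2821     2,118.8463
  4       937.50       642.6589     2,570.6355
  5     1,312.50       818.6737     4,093.3686
  6     1,312.50       744.9260     4,469.5563
  7     1,312.50       677.8217     4,744.7519
  8     1,312.50       616.7622     4,934.0979
  9     1,312.50       561.2031     5,050.8281
  10   26,312.50    10,237.2943   102,372.9431
  Σ                 16,634.8744   132,760.4839
P = 16,634.8744; Macaulay duration = 132,760.4839 / 16,634.8744 = 7.98085 years.
Modified duration = D_Mac / (1 + y) = 7.98085 / 1.099 = 7.26192 years.

7.26 years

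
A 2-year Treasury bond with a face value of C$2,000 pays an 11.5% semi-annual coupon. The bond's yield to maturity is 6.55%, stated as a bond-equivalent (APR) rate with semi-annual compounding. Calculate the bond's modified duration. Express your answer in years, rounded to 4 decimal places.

1.7915 years

Periodic yield y = 0.03275. First find Macaulay duration:
  t   CF        PV=CF/(1+0.03275)^t    t·PV
  1       115.00       111.3532       111.3532
  2       115.00       107.8220       215.6440
  3       115.00       104.4028       313.2085
  4     2,115.00     1,859.2148     7,436.8590
  Σ                  2,182.7928     8,077.0647
P = 2,182.7928; Macaulay duration = 8,077.0647 / 2,182.7928 = 3.70034 half-year periods = 1.85017 years.
Modified duration = D_Mac / (1 + y) = 1.85017 / 1.03275 = 1.79150 years.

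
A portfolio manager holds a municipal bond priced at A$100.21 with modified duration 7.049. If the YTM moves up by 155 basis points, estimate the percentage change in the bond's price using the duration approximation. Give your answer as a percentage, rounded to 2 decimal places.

-10.93%

Duration approximation: ΔP/P ≈ -D_mod · Δy = -7.049 × (+0.0155) = -0.1092595.
As a percentage: -10.92595%.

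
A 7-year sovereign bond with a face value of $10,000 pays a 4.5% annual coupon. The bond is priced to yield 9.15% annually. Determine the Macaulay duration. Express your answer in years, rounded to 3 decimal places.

Periodic yield y = 0.0915. Discount each cash flow and weight by its year:
  t   CF        PV=CF/(1+0.0915)^t    t·PV
  1       450.00       412.2767       412.2767
  2       450.00       377.7157       755.4314
  3       450.00       346.0519     1,038.1558
  4       450.00       317.0426     1,268.1702
  5       450.00       290.4650     1,452.3250
  6       450.00       266.1154     1,596.6926
  7    10,450.00     5,661.7425    39,632.1972
  Σ                  7,671.4098    46,155.2490
Price P = Σ PV = 7,671.4098.
Macaulay duration = Σ(t·PV) / P = 46,155.2490 / 7,671.4098 = 6.01653 years.

6.017 years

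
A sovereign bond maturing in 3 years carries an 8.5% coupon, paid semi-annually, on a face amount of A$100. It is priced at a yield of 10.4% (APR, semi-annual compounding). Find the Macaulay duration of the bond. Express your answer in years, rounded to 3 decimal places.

Periodic yield y = 0.052. Discount each cash flow and weight by its period:
  t   CF        PV=CF/(1+0.052)^t    t·PV
  1         4.25         4.0399         4.0399
  2         4.25         3.8402         7.6805
  3         4.25         3.6504        10.9512
  4         4.25         3.4700        13.8799
  5         4.25         3.2985        16.4923
  6       104.25        76.9098       461.4587
  Σ                     95.2088       514.5025
Price P = Σ PV = 95.2088.
Macaulay duration = Σ(t·PV) / P = 514.5025 / 95.2088 = 5.40394 half-year periods.
In years: 5.40394 / 2 = 2.70197 years.

2.702 years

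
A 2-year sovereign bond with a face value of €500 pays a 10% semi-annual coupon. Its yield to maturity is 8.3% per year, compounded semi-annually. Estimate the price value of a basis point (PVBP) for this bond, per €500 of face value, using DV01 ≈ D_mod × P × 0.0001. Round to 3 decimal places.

€0.092

Periodic yield y = 0.0415.
  t   CF        PV=CF/(1+0.0415)^t    t·PV
  1        25.00        24.0038        24.0038
  2        25.00        23.0474        46.0947
  3        25.00        22.1290        66.3871
  4       525.00       446.1924     1,784.7698
  Σ                    515.3727     1,921.2554
P = 515.3727; D_Mac = 3.72790 half-year periods = 1.86395 yrs; D_mod = 1.78968 yrs.
DV01 ≈ 1.78968 × 515.3727 × 0.0001 = 0.092235.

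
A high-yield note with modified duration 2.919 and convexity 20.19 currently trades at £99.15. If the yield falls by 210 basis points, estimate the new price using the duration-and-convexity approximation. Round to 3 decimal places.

£105.669

Duration effect: -D_mod·Δy = -2.919 × (-0.021) = +0.061299
Convexity effect: ½·C·(Δy)² = 0.5 × 20.19 × (-0.021)² = +0.004451895
ΔP/P ≈ +0.061299 + 0.004451895 = +0.065750895
New price ≈ 99.15 × (1 + 0.065750895) = 105.66920123925.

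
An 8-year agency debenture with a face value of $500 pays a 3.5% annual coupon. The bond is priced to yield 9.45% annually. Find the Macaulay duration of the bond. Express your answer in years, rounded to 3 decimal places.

6.881 years

Periodic yield y = 0.0945. Discount each cash flow and weight by its year:
  t   CF        PV=CF/(1+0.0945)^t    t·PV
  1        17.50        15.9890        15.9890
  2        17.50        14.6085        29.2171
  3        17.50        13.3472        40.0417
  4        17.50        12.1948        48.7792
  5        17.50        11.1419        55.7095
  6        17.50        10.1799        61.0794
  7        17.50         9.3010        65.1067
  8       517.50       251.2952     2,010.3618
  Σ                    338.0576     2,326.2843
Price P = Σ PV = 338.0576.
Macaulay duration = Σ(t·PV) / P = 2,326.2843 / 338.0576 = 6.88133 years.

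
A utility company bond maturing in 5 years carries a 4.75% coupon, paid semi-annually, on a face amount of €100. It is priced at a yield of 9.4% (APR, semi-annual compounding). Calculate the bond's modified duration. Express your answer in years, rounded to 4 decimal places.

Periodic yield y = 0.047. First find Macaulay duration:
  t   CF        PV=CF/(1+0.047)^t    t·PV
  1        2.375         2.2684         2.2684
  2        2.375         2.1666         4.3331
  3        2.375         2.0693         6.2079
  4        2.375         1.9764         7.9056
  5        2.375         1.8877         9.4384
  6        2.375         1.8029        10.8177
  7        2.375         1.7220        12.0541
  8        2.375         1.6447        13.1577
  9        2.375         1.5709        14.1379
  10     102.375        64.6736       646.7361
  Σ                     81.7825       727.0570
P = 81.7825; Macaulay duration = 727.0570 / 81.7825 = 8.89013 half-year periods = 4.44506 years.
Modified duration = D_Mac / (1 + y) = 4.44506 / 1.047 = 4.24552 years.

4.2455 years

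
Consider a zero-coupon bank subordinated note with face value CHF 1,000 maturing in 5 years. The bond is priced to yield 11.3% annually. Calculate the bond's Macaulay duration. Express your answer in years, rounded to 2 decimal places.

A zero-coupon bond has a single cash flow at maturity, so its Macaulay duration equals its maturity: 5 years.

5.00 years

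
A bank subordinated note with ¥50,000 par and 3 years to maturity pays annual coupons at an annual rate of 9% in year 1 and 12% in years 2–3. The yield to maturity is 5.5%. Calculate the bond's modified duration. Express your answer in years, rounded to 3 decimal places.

Periodic yield y = 0.055. First find Macaulay duration:
  t   CF        PV=CF/(1+0.055)^t    t·PV
  1     4,500.00     4,265.4028     4,265.4028
  2     6,000.00     5,390.7145    10,781.4290
  3    56,000.00    47,690.3652   143,071.0956
  Σ                 57,346.4825   158,117.9274
P = 57,346.4825; Macaulay duration = 158,117.9274 / 57,346.4825 = 2.75724 years.
Modified duration = D_Mac / (1 + y) = 2.75724 / 1.055 = 2.61350 years.

2.613 years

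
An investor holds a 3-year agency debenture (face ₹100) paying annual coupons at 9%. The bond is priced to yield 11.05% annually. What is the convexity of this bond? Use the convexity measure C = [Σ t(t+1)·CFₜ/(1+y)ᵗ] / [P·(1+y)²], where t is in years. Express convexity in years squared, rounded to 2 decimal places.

With y = 0.1105:
  t   CF        PV=CF/(1+0.1105)^t    t·PV        t(t+1)·PV
  1         9.00         8.1045         8.1045          16.2089
  2         9.00         7.2980        14.5961          43.7882
  3       109.00        79.5923       238.7768         955.1071
  Σ                     94.9947       261.4773       1,015.1041
P = 94.9947.
Convexity = Σ t(t+1)·PV / [P·(1+y)²] = 1,015.1041 / (94.9947 × 1.233210) = 8.66511.

8.67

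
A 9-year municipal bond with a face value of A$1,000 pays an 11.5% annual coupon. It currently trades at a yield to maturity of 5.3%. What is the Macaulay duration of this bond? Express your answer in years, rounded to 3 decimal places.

Periodic yield y = 0.053. Discount each cash flow and weight by its year:
  t   CF        PV=CF/(1+0.053)^t    t·PV
  1       115.00       109.2118       109.2118
  2       115.00       103.7149       207.4298
  3       115.00        98.4947       295.4840
  4       115.00        93.5372       374.1488
  5       115.00        88.8292       444.1462
  6       115.00        84.3583       506.1496
  7       115.00        80.1123       560.7862
  8       115.00        76.0801       608.6405
  9     1,115.00       700.5184     6,304.6653
  Σ                  1,434.8568     9,410.6621
Price P = Σ PV = 1,434.8568.
Macaulay duration = Σ(t·PV) / P = 9,410.6621 / 1,434.8568 = 6.55861 years.

6.559 years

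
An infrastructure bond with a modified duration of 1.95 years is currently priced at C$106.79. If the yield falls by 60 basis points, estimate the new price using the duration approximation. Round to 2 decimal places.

Duration approximation: ΔP/P ≈ -D_mod · Δy = -1.95 × (-0.006) = +0.011700.
New price ≈ 106.79 × (1 + 0.011700) = 108.039443.

C$108.04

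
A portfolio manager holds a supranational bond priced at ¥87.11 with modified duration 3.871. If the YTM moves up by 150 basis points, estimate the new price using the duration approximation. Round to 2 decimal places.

¥82.05

Duration approximation: ΔP/P ≈ -D_mod · Δy = -3.871 × (+0.015) = -0.058065.
New price ≈ 87.11 × (1 - 0.058065) = 82.05195785.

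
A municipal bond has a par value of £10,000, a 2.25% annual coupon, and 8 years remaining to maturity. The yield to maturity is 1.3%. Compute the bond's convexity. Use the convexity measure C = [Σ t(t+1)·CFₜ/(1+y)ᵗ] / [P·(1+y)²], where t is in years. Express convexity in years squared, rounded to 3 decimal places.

With y = 0.013:
  t   CF        PV=CF/(1+0.013)^t    t·PV        t(t+1)·PV
  1       225.00       222.1125       222.1125         444.2251
  2       225.00       219.2621       438.5243       1,315.5728
  3       225.00       216.4483       649.3449       2,597.3796
  4       225.00       213.6706       854.6823       4,273.4117
  5       225.00       210.9285     1,054.6426       6,327.8554
  6       225.00       208.2216     1,249.3298       8,745.3085
  7       225.00       205.5495     1,438.8464      11,510.7714
  8    10,225.00     9,221.2066    73,769.6530     663,926.8773
  Σ                 10,717.3998    79,677.1358     699,141.4017
P = 10,717.3998.
Convexity = Σ t(t+1)·PV / [P·(1+y)²] = 699,141.4017 / (10,717.3998 × 1.026169) = 63.57066.

63.571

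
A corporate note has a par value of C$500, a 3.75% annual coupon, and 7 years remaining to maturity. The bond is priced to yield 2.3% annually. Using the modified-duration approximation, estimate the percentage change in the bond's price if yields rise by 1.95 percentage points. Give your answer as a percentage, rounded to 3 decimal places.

Periodic yield y = 0.023. Modified duration first:
  t   CF        PV=CF/(1+0.023)^t    t·PV
  1        18.75        18.3284        18.3284
  2        18.75        17.9164        35.8327
  3        18.75        17.5136        52.5407
  4        18.75        17.1198        68.4792
  5        18.75        16.7349        83.6745
  6        18.75        16.3587        98.1519
  7       518.75       442.4138     3,096.8967
  Σ                    546.3855     3,453.9041
P = 546.3855; D_Mac = 6.32137 yrs; D_mod = 6.32137/(1+0.023) = 6.17925 yrs.
ΔP/P ≈ -D_mod · Δy = -6.17925 × (+0.0195) = -0.120495 = -12.0495%.

-12.050%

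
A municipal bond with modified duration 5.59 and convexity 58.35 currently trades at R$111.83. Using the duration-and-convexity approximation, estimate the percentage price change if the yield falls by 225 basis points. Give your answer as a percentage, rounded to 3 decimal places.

Duration effect: -D_mod·Δy = -5.59 × (-0.0225) = +0.125775
Convexity effect: ½·C·(Δy)² = 0.5 × 58.35 × (-0.0225)² = +0.01476984375
ΔP/P ≈ +0.125775 + 0.01476984375 = +0.14054484375
= +14.054484375%.

+14.054%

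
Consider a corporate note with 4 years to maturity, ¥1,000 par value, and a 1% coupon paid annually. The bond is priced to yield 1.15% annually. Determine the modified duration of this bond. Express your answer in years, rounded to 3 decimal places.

3.896 years

Periodic yield y = 0.0115. First find Macaulay duration:
  t   CF        PV=CF/(1+0.0115)^t    t·PV
  1        10.00         9.8863         9.8863
  2        10.00         9.7739        19.5478
  3        10.00         9.6628        28.9884
  4     1,010.00       964.8456     3,859.3824
  Σ                    994.1686     3,917.8049
P = 994.1686; Macaulay duration = 3,917.8049 / 994.1686 = 3.94079 years.
Modified duration = D_Mac / (1 + y) = 3.94079 / 1.0115 = 3.89598 years.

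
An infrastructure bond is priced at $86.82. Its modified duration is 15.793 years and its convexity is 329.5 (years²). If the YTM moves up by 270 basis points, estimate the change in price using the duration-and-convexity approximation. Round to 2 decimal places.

-$26.59

Duration effect: -D_mod·Δy = -15.793 × (+0.027) = -0.426411
Convexity effect: ½·C·(Δy)² = 0.5 × 329.5 × (0.027)² = +0.12010275
ΔP/P ≈ -0.426411 + 0.12010275 = -0.30630825
ΔP ≈ 86.82 × (-0.30630825) = -26.593682265.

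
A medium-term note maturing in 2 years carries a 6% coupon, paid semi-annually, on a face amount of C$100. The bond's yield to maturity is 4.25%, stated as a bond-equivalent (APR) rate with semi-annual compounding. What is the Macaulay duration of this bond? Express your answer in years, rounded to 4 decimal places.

Periodic yield y = 0.02125. Discount each cash flow and weight by its period:
  t   CF        PV=CF/(1+0.02125)^t    t·PV
  1         3.00         2.9376         2.9376
  2         3.00         2.8765         5.7529
  3         3.00         2.8166         8.4498
  4       103.00        94.6911       378.7642
  Σ                    103.3217       395.9045
Price P = Σ PV = 103.3217.
Macaulay duration = Σ(t·PV) / P = 395.9045 / 103.3217 = 3.83177 half-year periods.
In years: 3.83177 / 2 = 1.91588 years.

1.9159 years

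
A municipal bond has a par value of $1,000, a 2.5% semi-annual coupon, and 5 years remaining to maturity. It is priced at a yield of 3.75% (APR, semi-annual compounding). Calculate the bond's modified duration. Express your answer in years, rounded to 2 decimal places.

Periodic yield y = 0.01875. First find Macaulay duration:
  t   CF        PV=CF/(1+0.01875)^t    t·PV
  1        12.50        12.2699        12.2699
  2        12.50        12.0441        24.0882
  3        12.50        11.8224        35.4673
  4        12.50        11.6048        46.4194
  5        12.50        11.3913        56.9563
  6        12.50        11.1816        67.0897
  7        12.50        10.9758        76.8307
  8        12.50        10.7738        86.1904
  9        12.50        10.5755        95.1796
  10    1,012.50       840.8506     8,408.5055
  Σ                    943.4899     8,908.9971
P = 943.4899; Macaulay duration = 8,908.9971 / 943.4899 = 9.44260 half-year periods = 4.72130 years.
Modified duration = D_Mac / (1 + y) = 4.72130 / 1.01875 = 4.63440 years.

4.63 years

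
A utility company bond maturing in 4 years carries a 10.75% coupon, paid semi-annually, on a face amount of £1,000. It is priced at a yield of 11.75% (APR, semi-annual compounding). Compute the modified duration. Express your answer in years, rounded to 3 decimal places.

Periodic yield y = 0.05875. First find Macaulay duration:
  t   CF        PV=CF/(1+0.05875)^t    t·PV
  1        53.75        50.7674        50.7674
  2        53.75        47.9503        95.9007
  3        53.75        45.2896       135.8687
  4        53.75        42.7765       171.1058
  5        53.75        40.4028       202.0139
  6        53.75        38.1608       228.9650
  7        53.75        36.0433       252.3031
  8     1,053.75       667.4061     5,339.2492
  Σ                    968.7968     6,476.1738
P = 968.7968; Macaulay duration = 6,476.1738 / 968.7968 = 6.68476 half-year periods = 3.34238 years.
Modified duration = D_Mac / (1 + y) = 3.34238 / 1.05875 = 3.15691 years.

3.157 years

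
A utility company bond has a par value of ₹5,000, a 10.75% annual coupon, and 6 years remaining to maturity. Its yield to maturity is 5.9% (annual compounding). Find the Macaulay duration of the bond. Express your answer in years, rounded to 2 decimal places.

Periodic yield y = 0.059. Discount each cash flow and weight by its year:
  t   CF        PV=CF/(1+0.059)^t    t·PV
  1       537.50       507.5543       507.5543
  2       537.50       479.2770       958.5539
  3       537.50       452.5750     1,357.7251
  4       537.50       427.3607     1,709.4430
  5       537.50       403.5512     2,017.7561
  6     5,537.50     3,925.8887    23,555.3320
  Σ                  6,196.2069    30,106.3644
Price P = Σ PV = 6,196.2069.
Macaulay duration = Σ(t·PV) / P = 30,106.3644 / 6,196.2069 = 4.85884 years.

4.86 years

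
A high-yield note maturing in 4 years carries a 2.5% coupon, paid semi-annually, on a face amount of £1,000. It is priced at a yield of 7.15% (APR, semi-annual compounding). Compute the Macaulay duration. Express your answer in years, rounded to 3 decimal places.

Periodic yield y = 0.03575. Discount each cash flow and weight by its period:
  t   CF        PV=CF/(1+0.03575)^t    t·PV
  1        12.50        12.0685        12.0685
  2        12.50        11.6520        23.3040
  3        12.50        11.2498        33.7494
  4        12.50        10.8615        43.4460
  5        12.50        10.4866        52.4331
  6        12.50        10.1247        60.7479
  7        12.50         9.7752        68.4264
  8     1,012.50       764.4613     6,115.6903
  Σ                    840.6796     6,409.8657
Price P = Σ PV = 840.6796.
Macaulay duration = Σ(t·PV) / P = 6,409.8657 / 840.6796 = 7.62462 half-year periods.
In years: 7.62462 / 2 = 3.81231 years.

3.812 years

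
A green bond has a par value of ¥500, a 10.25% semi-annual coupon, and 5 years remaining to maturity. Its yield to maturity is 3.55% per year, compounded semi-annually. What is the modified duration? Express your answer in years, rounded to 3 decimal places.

Periodic yield y = 0.01775. First find Macaulay duration:
  t   CF        PV=CF/(1+0.01775)^t    t·PV
  1       25.625        25.1781        25.1781
  2       25.625        24.7390        49.4779
  3       25.625        24.3075        72.9225
  4       25.625        23.8836        95.5343
  5       25.625        23.4670       117.3352
  6       25.625        23.0578       138.3466
  7       25.625        22.6556       158.5894
  8       25.625        22.2605       178.0840
  9       25.625        21.8723       196.8504
  10     525.625       440.8237     4,408.2367
  Σ                    652.2450     5,440.5552
P = 652.2450; Macaulay duration = 5,440.5552 / 652.2450 = 8.34128 half-year periods = 4.17064 years.
Modified duration = D_Mac / (1 + y) = 4.17064 / 1.01775 = 4.09790 years.

4.098 years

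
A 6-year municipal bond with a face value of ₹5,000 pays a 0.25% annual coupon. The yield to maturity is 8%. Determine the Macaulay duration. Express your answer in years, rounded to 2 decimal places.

5.95 years

Periodic yield y = 0.08. Discount each cash flow and weight by its year:
  t   CF        PV=CF/(1+0.08)^t    t·PV
  1        12.50        11.5741        11.5741
  2        12.50        10.7167        21.4335
  3        12.50         9.9229        29.7687
  4        12.50         9.1879        36.7515
  5        12.50         8.5073        42.5364
  6     5,012.50     3,158.7253    18,952.3515
  Σ                  3,208.6341    19,094.4157
Price P = Σ PV = 3,208.6341.
Macaulay duration = Σ(t·PV) / P = 19,094.4157 / 3,208.6341 = 5.95095 years.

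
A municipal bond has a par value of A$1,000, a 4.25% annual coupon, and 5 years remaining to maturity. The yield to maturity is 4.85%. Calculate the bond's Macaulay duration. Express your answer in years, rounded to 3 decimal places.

Periodic yield y = 0.0485. Discount each cash flow and weight by its year:
  t   CF        PV=CF/(1+0.0485)^t    t·PV
  1        42.50        40.5341        40.5341
  2        42.50        38.6591        77.3183
  3        42.50        36.8709       110.6127
  4        42.50        35.1654       140.6615
  5     1,042.50       822.6856     4,113.4279
  Σ                    973.9151     4,482.5544
Price P = Σ PV = 973.9151.
Macaulay duration = Σ(t·PV) / P = 4,482.5544 / 973.9151 = 4.60261 years.

4.603 years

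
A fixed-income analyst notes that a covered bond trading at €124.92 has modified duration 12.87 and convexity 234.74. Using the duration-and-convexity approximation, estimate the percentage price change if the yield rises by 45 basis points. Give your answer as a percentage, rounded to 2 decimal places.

-5.55%

Duration effect: -D_mod·Δy = -12.87 × (+0.0045) = -0.057915
Convexity effect: ½·C·(Δy)² = 0.5 × 234.74 × (0.0045)² = +0.0023767425
ΔP/P ≈ -0.057915 + 0.0023767425 = -0.0555382575
= -5.55382575%.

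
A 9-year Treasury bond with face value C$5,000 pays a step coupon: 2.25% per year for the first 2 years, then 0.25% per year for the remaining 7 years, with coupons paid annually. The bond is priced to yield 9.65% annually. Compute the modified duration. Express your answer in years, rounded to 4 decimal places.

Periodic yield y = 0.0965. First find Macaulay duration:
  t   CF        PV=CF/(1+0.0965)^t    t·PV
  1       112.50       102.5992       102.5992
  2       112.50        93.5697       187.1394
  3        12.50         9.4817        28.4450
  4        12.50         8.6472        34.5888
  5        12.50         7.8862        39.4309
  6        12.50         7.1921        43.1528
  7        12.50         6.5592        45.9143
  8        12.50         5.9819        47.8554
  9     5,012.50     2,187.6441    19,688.7965
  Σ                  2,429.5612    20,217.9223
P = 2,429.5612; Macaulay duration = 20,217.9223 / 2,429.5612 = 8.32164 years.
Modified duration = D_Mac / (1 + y) = 8.32164 / 1.0965 = 7.58927 years.

7.5893 years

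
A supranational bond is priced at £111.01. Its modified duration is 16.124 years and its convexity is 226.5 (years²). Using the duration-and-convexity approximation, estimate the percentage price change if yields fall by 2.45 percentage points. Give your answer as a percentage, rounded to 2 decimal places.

+46.30%

Duration effect: -D_mod·Δy = -16.124 × (-0.0245) = +0.395038
Convexity effect: ½·C·(Δy)² = 0.5 × 226.5 × (-0.0245)² = +0.0679783125
ΔP/P ≈ +0.395038 + 0.0679783125 = +0.4630163125
= +46.30163125%.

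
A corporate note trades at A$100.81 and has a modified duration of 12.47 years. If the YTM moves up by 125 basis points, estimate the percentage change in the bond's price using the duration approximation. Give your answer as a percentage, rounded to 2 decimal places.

Duration approximation: ΔP/P ≈ -D_mod · Δy = -12.47 × (+0.0125) = -0.155875.
As a percentage: -15.5875%.

-15.59%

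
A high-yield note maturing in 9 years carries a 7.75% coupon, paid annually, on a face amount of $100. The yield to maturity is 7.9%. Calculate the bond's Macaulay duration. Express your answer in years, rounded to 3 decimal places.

Periodic yield y = 0.079. Discount each cash flow and weight by its year:
  t   CF        PV=CF/(1+0.079)^t    t·PV
  1         7.75         7.1826         7.1826
  2         7.75         6.6567        13.3134
  3         7.75         6.1693        18.5080
  4         7.75         5.7176        22.8705
  5         7.75         5.2990        26.4950
  6         7.75         4.9110        29.4662
  7         7.75         4.5515        31.8603
  8         7.75         4.2182        33.7458
  9       107.75        54.3531       489.1779
  Σ                     99.0591       672.6197
Price P = Σ PV = 99.0591.
Macaulay duration = Σ(t·PV) / P = 672.6197 / 99.0591 = 6.79009 years.

6.790 years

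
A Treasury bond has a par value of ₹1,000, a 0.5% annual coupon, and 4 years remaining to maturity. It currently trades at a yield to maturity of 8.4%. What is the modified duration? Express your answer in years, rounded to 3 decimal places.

Periodic yield y = 0.084. First find Macaulay duration:
  t   CF        PV=CF/(1+0.084)^t    t·PV
  1         5.00         4.6125         4.6125
  2         5.00         4.2551         8.5102
  3         5.00         3.9254        11.7762
  4     1,005.00       727.8618     2,911.4472
  Σ                    740.6549     2,936.3462
P = 740.6549; Macaulay duration = 2,936.3462 / 740.6549 = 3.96453 years.
Modified duration = D_Mac / (1 + y) = 3.96453 / 1.084 = 3.65731 years.

3.657 years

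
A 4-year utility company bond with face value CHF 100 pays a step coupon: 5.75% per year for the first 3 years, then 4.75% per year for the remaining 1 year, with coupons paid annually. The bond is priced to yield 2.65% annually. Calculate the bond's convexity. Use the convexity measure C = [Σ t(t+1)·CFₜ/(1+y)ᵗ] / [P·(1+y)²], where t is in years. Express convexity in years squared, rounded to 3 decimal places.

17.097

With y = 0.0265:
  t   CF        PV=CF/(1+0.0265)^t    t·PV        t(t+1)·PV
  1         5.75         5.6016         5.6016          11.2031
  2         5.75         5.4569        10.9139          32.7417
  3         5.75         5.3161        15.9482          63.7929
  4       104.75        94.3449       377.3794       1,886.8971
  Σ                    110.7194       409.8431       1,994.6348
P = 110.7194.
Convexity = Σ t(t+1)·PV / [P·(1+y)²] = 1,994.6348 / (110.7194 × 1.053702) = 17.09707.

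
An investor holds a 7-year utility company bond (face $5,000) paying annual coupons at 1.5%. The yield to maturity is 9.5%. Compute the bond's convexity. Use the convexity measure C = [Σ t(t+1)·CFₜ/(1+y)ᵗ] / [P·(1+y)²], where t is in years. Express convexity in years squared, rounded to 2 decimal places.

With y = 0.095:
  t   CF        PV=CF/(1+0.095)^t    t·PV        t(t+1)·PV
  1        75.00        68.4932        68.4932         136.9863
  2        75.00        62.5508       125.1016         375.3049
  3        75.00        57.1240       171.3721         685.4885
  4        75.00        52.1681       208.6723       1,043.3614
  5        75.00        47.6421       238.2104       1,429.2622
  6        75.00        43.5087       261.0525       1,827.3673
  7     5,075.00     2,688.6682    18,820.6775     150,565.4198
  Σ                  3,020.1551    19,893.5795     156,063.1904
P = 3,020.1551.
Convexity = Σ t(t+1)·PV / [P·(1+y)²] = 156,063.1904 / (3,020.1551 × 1.199025) = 43.09660.

43.10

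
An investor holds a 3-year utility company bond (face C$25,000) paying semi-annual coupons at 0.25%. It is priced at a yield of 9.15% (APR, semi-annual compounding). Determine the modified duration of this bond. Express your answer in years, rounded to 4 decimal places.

Periodic yield y = 0.04575. First find Macaulay duration:
  t   CF        PV=CF/(1+0.04575)^t    t·PV
  1        31.25        29.8829        29.8829
  2        31.25        28.5755        57.1511
  3        31.25        27.3254        81.9762
  4        31.25        26.1299       104.5198
  5        31.25        24.9868       124.9340
  6    25,031.25    19,138.8262   114,832.9571
  Σ                 19,275.7267   115,231.4210
P = 19,275.7267; Macaulay duration = 115,231.4210 / 19,275.7267 = 5.97806 half-year periods = 2.98903 years.
Modified duration = D_Mac / (1 + y) = 2.98903 / 1.04575 = 2.85826 years.

2.8583 years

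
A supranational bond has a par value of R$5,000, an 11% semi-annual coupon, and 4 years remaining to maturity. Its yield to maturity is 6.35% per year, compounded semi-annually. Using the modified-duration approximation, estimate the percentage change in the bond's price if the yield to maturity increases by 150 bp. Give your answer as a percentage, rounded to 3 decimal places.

Periodic yield y = 0.03175. Modified duration first:
  t   CF        PV=CF/(1+0.03175)^t    t·PV
  1       275.00       266.5374       266.5374
  2       275.00       258.3353       516.6706
  3       275.00       250.3855       751.1566
  4       275.00       242.6804       970.7218
  5       275.00       235.2125     1,176.0623
  6       275.00       227.9743     1,367.8456
  7       275.00       220.9588     1,546.7118
  8     5,275.00     4,107.9641    32,863.7131
  Σ                  5,810.0484    39,459.4192
P = 5,810.0484; D_Mac = 6.79158 half-year periods = 3.39579 yrs; D_mod = 3.39579/(1+0.03175) = 3.29129 yrs.
ΔP/P ≈ -D_mod · Δy = -3.29129 × (+0.015) = -0.049369 = -4.9369%.

-4.937%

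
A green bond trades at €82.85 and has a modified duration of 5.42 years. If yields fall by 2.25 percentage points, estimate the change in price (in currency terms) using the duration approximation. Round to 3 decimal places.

Duration approximation: ΔP/P ≈ -D_mod · Δy = -5.42 × (-0.0225) = +0.121950.
ΔP ≈ 82.85 × (+0.121950) = +10.1035575.

+€10.104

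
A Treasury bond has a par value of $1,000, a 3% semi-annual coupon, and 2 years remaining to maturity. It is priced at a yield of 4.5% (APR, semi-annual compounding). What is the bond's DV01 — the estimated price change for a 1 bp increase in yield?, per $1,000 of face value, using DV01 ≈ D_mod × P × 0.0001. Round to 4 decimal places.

Periodic yield y = 0.0225.
  t   CF        PV=CF/(1+0.0225)^t    t·PV
  1        15.00        14.6699        14.6699
  2        15.00        14.3471        28.6942
  3        15.00        14.0314        42.0942
  4     1,015.00       928.5660     3,714.2640
  Σ                    971.6144     3,799.7224
P = 971.6144; D_Mac = 3.91073 half-year periods = 1.95537 yrs; D_mod = 1.91234 yrs.
DV01 ≈ 1.91234 × 971.6144 × 0.0001 = 0.185805.

$0.1858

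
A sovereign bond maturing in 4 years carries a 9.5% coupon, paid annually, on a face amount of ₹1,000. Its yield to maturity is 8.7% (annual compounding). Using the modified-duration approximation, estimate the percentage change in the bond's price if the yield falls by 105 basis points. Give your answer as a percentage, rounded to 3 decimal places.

+3.396%

Periodic yield y = 0.087. Modified duration first:
  t   CF        PV=CF/(1+0.087)^t    t·PV
  1        95.00        87.3965        87.3965
  2        95.00        80.4016       160.8031
  3        95.00        73.9665       221.8995
  4     1,095.00       784.3248     3,137.2992
  Σ                  1,026.0893     3,607.3983
P = 1,026.0893; D_Mac = 3.51568 yrs; D_mod = 3.51568/(1+0.087) = 3.23429 yrs.
ΔP/P ≈ -D_mod · Δy = -3.23429 × (-0.0105) = +0.033960 = +3.3960%.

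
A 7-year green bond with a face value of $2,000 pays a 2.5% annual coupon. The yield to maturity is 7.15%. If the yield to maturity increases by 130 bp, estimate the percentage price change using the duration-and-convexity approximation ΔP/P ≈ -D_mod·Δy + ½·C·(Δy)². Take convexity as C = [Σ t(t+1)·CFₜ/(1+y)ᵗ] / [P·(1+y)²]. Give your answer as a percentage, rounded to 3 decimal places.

With y = 0.0715:
  t   CF        PV=CF/(1+0.0715)^t    t·PV        t(t+1)·PV
  1        50.00        46.6636        46.6636          93.3271
  2        50.00        43.5497        87.0995         261.2985
  3        50.00        40.6437       121.9312         487.7247
  4        50.00        37.9316       151.7264         758.6322
  5        50.00        35.4005       177.0024       1,062.0143
  6        50.00        33.0382       198.2295       1,387.6062
  7     2,050.00     1,264.1792     8,849.2543      70,794.0341
  Σ                  1,501.4065     9,631.9068      74,844.6372
P = 1,501.4065; D_Mac = 6.41526 yrs; D_mod = 5.98717 yrs; C = 43.41882.
Duration effect: -5.98717 × (+0.013) = -0.077833
Convexity effect: 0.5 × 43.41882 × (0.013)² = +0.0036689
ΔP/P ≈ -0.077833 + 0.0036689 = -0.074164 = -7.4164%.

-7.416%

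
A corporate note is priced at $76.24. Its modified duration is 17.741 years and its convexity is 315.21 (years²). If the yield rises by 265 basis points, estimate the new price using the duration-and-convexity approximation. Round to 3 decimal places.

Duration effect: -D_mod·Δy = -17.741 × (+0.0265) = -0.4701365
Convexity effect: ½·C·(Δy)² = 0.5 × 315.21 × (0.0265)² = +0.11067811125
ΔP/P ≈ -0.4701365 + 0.11067811125 = -0.35945838875
New price ≈ 76.24 × (1 - 0.35945838875) = 48.8348924417.

$48.835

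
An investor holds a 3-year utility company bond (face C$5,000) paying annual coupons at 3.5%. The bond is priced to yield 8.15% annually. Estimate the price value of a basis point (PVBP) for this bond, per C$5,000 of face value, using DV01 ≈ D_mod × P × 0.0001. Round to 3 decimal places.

C$1.177

Periodic yield y = 0.0815.
  t   CF        PV=CF/(1+0.0815)^t    t·PV
  1       175.00       161.8123       161.8123
  2       175.00       149.6184       299.2368
  3     5,175.00     4,091.0123    12,273.0368
  Σ                  4,402.4430    12,734.0859
P = 4,402.4430; D_Mac = 2.89250 yrs; D_mod = 2.67453 yrs.
DV01 ≈ 2.67453 × 4,402.4430 × 0.0001 = 1.177447.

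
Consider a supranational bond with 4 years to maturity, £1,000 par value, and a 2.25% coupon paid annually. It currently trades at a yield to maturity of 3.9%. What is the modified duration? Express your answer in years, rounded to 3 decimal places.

3.720 years

Periodic yield y = 0.039. First find Macaulay duration:
  t   CF        PV=CF/(1+0.039)^t    t·PV
  1        22.50        21.6554        21.6554
  2        22.50        20.8426        41.6852
  3        22.50        20.0602        60.1807
  4     1,022.50       877.4071     3,509.6283
  Σ                    939.9653     3,633.1495
P = 939.9653; Macaulay duration = 3,633.1495 / 939.9653 = 3.86520 years.
Modified duration = D_Mac / (1 + y) = 3.86520 / 1.039 = 3.72011 years.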